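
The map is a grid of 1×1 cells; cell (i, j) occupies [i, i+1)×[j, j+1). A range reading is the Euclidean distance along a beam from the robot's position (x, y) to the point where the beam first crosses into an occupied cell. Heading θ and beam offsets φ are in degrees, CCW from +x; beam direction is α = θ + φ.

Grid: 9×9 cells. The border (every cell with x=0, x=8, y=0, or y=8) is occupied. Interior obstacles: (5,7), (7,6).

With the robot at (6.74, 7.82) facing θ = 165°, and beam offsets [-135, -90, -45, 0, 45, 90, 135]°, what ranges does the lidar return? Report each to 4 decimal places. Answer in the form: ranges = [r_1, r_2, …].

beam 1: φ=-135°, α=30°
  cosα=0.8660 sinα=0.5000 | (6,7) | tMaxX 0.3002 tMaxY 0.3600 | tΔX 1.1547 tΔY 2.0000
    t=0.3002 [x] (7,7)
    t=0.3600 [y] (7,8) — stop
  → r_1 = 0.3600
beam 2: φ=-90°, α=75°
  cosα=0.2588 sinα=0.9659 | (6,7) | tMaxX 1.0046 tMaxY 0.1863 | tΔX 3.8637 tΔY 1.0353
    t=0.1863 [y] (6,8) — stop
  → r_2 = 0.1863
beam 3: φ=-45°, α=120°
  cosα=-0.5000 sinα=0.8660 | (6,7) | tMaxX 1.4800 tMaxY 0.2078 | tΔX 2.0000 tΔY 1.1547
    t=0.2078 [y] (6,8) — stop
  → r_3 = 0.2078
beam 4: φ=0°, α=165°
  cosα=-0.9659 sinα=0.2588 | (6,7) | tMaxX 0.7661 tMaxY 0.6955 | tΔX 1.0353 tΔY 3.8637
    t=0.6955 [y] (6,8) — stop
  → r_4 = 0.6955
beam 5: φ=45°, α=210°
  cosα=-0.8660 sinα=-0.5000 | (6,7) | tMaxX 0.8545 tMaxY 1.6400 | tΔX 1.1547 tΔY 2.0000
    t=0.8545 [x] (5,7) — stop
  → r_5 = 0.8545
beam 6: φ=90°, α=255°
  cosα=-0.2588 sinα=-0.9659 | (6,7) | tMaxX 2.8591 tMaxY 0.8489 | tΔX 3.8637 tΔY 1.0353
    t=0.8489 [y] (6,6)
    t=1.8842 [y] (6,5)
    t=2.8591 [x] (5,5)
    t=2.9195 [y] (5,4)
    t=3.9548 [y] (5,3)
    t=4.9900 [y] (5,2)
    t=6.0253 [y] (5,1)
    t=6.7228 [x] (4,1)
    t=7.0606 [y] (4,0) — stop
  → r_6 = 7.0606
beam 7: φ=135°, α=300°
  cosα=0.5000 sinα=-0.8660 | (6,7) | tMaxX 0.5200 tMaxY 0.9469 | tΔX 2.0000 tΔY 1.1547
    t=0.5200 [x] (7,7)
    t=0.9469 [y] (7,6) — stop
  → r_7 = 0.9469

ranges = [0.3600, 0.1863, 0.2078, 0.6955, 0.8545, 7.0606, 0.9469]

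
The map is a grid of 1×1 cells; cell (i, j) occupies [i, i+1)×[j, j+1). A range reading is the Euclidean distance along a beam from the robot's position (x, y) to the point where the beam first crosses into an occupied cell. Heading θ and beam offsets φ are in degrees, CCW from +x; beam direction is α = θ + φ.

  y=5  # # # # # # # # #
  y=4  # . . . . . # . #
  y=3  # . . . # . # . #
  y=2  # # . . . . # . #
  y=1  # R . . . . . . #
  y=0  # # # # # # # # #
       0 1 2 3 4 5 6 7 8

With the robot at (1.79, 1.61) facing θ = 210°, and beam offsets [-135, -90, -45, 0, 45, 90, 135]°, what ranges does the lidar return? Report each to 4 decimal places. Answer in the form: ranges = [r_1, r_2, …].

beam 1: φ=-135°, α=75°
  cosα=0.2588 sinα=0.9659 | (1,1) | tMaxX 0.8114 tMaxY 0.4038 | tΔX 3.8637 tΔY 1.0353
    t=0.4038 [y] (1,2) — stop
  → r_1 = 0.4038
beam 2: φ=-90°, α=120°
  cosα=-0.5000 sinα=0.8660 | (1,1) | tMaxX 1.5800 tMaxY 0.4503 | tΔX 2.0000 tΔY 1.1547
    t=0.4503 [y] (1,2) — stop
  → r_2 = 0.4503
beam 3: φ=-45°, α=165°
  cosα=-0.9659 sinα=0.2588 | (1,1) | tMaxX 0.8179 tMaxY 1.5068 | tΔX 1.0353 tΔY 3.8637
    t=0.8179 [x] (0,1) — stop
  → r_3 = 0.8179
beam 4: φ=0°, α=210°
  cosα=-0.8660 sinα=-0.5000 | (1,1) | tMaxX 0.9122 tMaxY 1.2200 | tΔX 1.1547 tΔY 2.0000
    t=0.9122 [x] (0,1) — stop
  → r_4 = 0.9122
beam 5: φ=45°, α=255°
  cosα=-0.2588 sinα=-0.9659 | (1,1) | tMaxX 3.0523 tMaxY 0.6315 | tΔX 3.8637 tΔY 1.0353
    t=0.6315 [y] (1,0) — stop
  → r_5 = 0.6315
beam 6: φ=90°, α=300°
  cosα=0.5000 sinα=-0.8660 | (1,1) | tMaxX 0.4200 tMaxY 0.7044 | tΔX 2.0000 tΔY 1.1547
    t=0.4200 [x] (2,1)
    t=0.7044 [y] (2,0) — stop
  → r_6 = 0.7044
beam 7: φ=135°, α=345°
  cosα=0.9659 sinα=-0.2588 | (1,1) | tMaxX 0.2174 tMaxY 2.3569 | tΔX 1.0353 tΔY 3.8637
    t=0.2174 [x] (2,1)
    t=1.2527 [x] (3,1)
    t=2.2880 [x] (4,1)
    t=2.3569 [y] (4,0) — stop
  → r_7 = 2.3569

ranges = [0.4038, 0.4503, 0.8179, 0.9122, 0.6315, 0.7044, 2.3569]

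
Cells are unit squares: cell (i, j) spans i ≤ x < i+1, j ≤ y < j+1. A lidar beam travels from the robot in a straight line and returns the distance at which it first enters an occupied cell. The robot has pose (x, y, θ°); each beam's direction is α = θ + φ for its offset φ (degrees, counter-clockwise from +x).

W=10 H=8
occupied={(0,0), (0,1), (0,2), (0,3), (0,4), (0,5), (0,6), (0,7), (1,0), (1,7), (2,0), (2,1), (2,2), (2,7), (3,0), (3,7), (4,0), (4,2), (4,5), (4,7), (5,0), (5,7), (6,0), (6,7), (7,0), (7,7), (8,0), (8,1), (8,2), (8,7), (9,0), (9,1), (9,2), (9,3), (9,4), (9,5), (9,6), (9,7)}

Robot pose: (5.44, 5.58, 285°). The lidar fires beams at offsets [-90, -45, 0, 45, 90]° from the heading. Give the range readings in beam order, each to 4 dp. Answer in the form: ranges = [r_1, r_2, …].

beam 1: φ=-90°, α=195°
  dir = (cos 195°, sin 195°) = (-0.9659, -0.2588); from cell (5,5)
  next x-line at t=0.4555, next y-line at t=2.2409; Δt_x=1.0353, Δt_y=3.8637
    x: enter (4,5) at t=0.4555 ← occupied
  → r_1 = 0.4555
beam 2: φ=-45°, α=240°
  dir = (cos 240°, sin 240°) = (-0.5000, -0.8660); from cell (5,5)
  next x-line at t=0.8800, next y-line at t=0.6697; Δt_x=2.0000, Δt_y=1.1547
    y: enter (5,4) at t=0.6697
    x: enter (4,4) at t=0.8800
    y: enter (4,3) at t=1.8244
    x: enter (3,3) at t=2.8800
    y: enter (3,2) at t=2.9791
    y: enter (3,1) at t=4.1338
    x: enter (2,1) at t=4.8800 ← occupied
  → r_2 = 4.8800
beam 3: φ=0°, α=285°
  dir = (cos 285°, sin 285°) = (0.2588, -0.9659); from cell (5,5)
  next x-line at t=2.1637, next y-line at t=0.6005; Δt_x=3.8637, Δt_y=1.0353
    y: enter (5,4) at t=0.6005
    y: enter (5,3) at t=1.6357
    x: enter (6,3) at t=2.1637
    y: enter (6,2) at t=2.6710
    y: enter (6,1) at t=3.7063
    y: enter (6,0) at t=4.7416 ← occupied
  → r_3 = 4.7416
beam 4: φ=45°, α=330°
  dir = (cos 330°, sin 330°) = (0.8660, -0.5000); from cell (5,5)
  next x-line at t=0.6466, next y-line at t=1.1600; Δt_x=1.1547, Δt_y=2.0000
    x: enter (6,5) at t=0.6466
    y: enter (6,4) at t=1.1600
    x: enter (7,4) at t=1.8013
    x: enter (8,4) at t=2.9560
    y: enter (8,3) at t=3.1600
    x: enter (9,3) at t=4.1107 ← occupied
  → r_4 = 4.1107
beam 5: φ=90°, α=15°
  dir = (cos 15°, sin 15°) = (0.9659, 0.2588); from cell (5,5)
  next x-line at t=0.5798, next y-line at t=1.6228; Δt_x=1.0353, Δt_y=3.8637
    x: enter (6,5) at t=0.5798
    x: enter (7,5) at t=1.6150
    y: enter (7,6) at t=1.6228
    x: enter (8,6) at t=2.6503
    x: enter (9,6) at t=3.6856 ← occupied
  → r_5 = 3.6856

ranges = [0.4555, 4.8800, 4.7416, 4.1107, 3.6856]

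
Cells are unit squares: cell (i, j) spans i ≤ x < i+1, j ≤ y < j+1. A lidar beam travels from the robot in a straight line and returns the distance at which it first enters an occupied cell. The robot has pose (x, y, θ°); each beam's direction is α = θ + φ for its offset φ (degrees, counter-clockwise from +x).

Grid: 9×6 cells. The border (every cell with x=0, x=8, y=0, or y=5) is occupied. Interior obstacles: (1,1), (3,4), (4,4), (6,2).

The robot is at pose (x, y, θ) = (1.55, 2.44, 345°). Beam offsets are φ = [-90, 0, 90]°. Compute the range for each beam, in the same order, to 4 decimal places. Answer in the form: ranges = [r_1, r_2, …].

beam 1: φ=-90°, α=255°
  dir = (cos 255°, sin 255°) = (-0.2588, -0.9659); from cell (1,2)
  next x-line at t=2.1250, next y-line at t=0.4555; Δt_x=3.8637, Δt_y=1.0353
    y: enter (1,1) at t=0.4555 ← occupied
  → r_1 = 0.4555
beam 2: φ=0°, α=345°
  dir = (cos 345°, sin 345°) = (0.9659, -0.2588); from cell (1,2)
  next x-line at t=0.4659, next y-line at t=1.7000; Δt_x=1.0353, Δt_y=3.8637
    x: enter (2,2) at t=0.4659
    x: enter (3,2) at t=1.5012
    y: enter (3,1) at t=1.7000
    x: enter (4,1) at t=2.5364
    x: enter (5,1) at t=3.5717
    x: enter (6,1) at t=4.6070
    y: enter (6,0) at t=5.5637 ← occupied
  → r_2 = 5.5637
beam 3: φ=90°, α=75°
  dir = (cos 75°, sin 75°) = (0.2588, 0.9659); from cell (1,2)
  next x-line at t=1.7387, next y-line at t=0.5798; Δt_x=3.8637, Δt_y=1.0353
    y: enter (1,3) at t=0.5798
    y: enter (1,4) at t=1.6150
    x: enter (2,4) at t=1.7387
    y: enter (2,5) at t=2.6503 ← occupied
  → r_3 = 2.6503

ranges = [0.4555, 5.5637, 2.6503]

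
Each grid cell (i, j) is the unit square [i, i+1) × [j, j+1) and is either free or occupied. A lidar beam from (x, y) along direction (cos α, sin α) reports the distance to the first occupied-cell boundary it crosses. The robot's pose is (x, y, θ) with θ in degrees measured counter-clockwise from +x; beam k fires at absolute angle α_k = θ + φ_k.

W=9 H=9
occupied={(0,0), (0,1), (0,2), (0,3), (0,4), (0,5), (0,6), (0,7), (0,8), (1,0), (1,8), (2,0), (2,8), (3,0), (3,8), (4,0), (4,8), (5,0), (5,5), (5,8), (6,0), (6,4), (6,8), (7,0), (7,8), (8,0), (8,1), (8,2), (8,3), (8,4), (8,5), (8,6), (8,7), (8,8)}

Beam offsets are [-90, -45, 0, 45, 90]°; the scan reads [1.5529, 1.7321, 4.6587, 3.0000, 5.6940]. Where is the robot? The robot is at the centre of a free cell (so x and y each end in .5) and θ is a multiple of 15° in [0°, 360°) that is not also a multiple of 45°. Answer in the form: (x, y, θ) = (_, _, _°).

Enumerate (i+0.5, j+0.5, θ) over the 47 free cells and 16 admissible headings. For each, cast all 5 beams and compare to the given ranges.
  (2.5, 2.5, 15°): beam 2 = 3.0000 ≠ 1.7321 ✗
  (5.5, 2.5, 15°): beam 2 = 2.8868 ≠ 1.7321 ✗
  (3.5, 7.5, 150°): beam 1 = 0.5774 ≠ 1.5529 ✗
  …
  (3.5, 2.5, 345°): r_1=1.5529, r_2=1.7321, r_3=4.6587, r_4=3.0000, r_5=5.6940 — all match ✓
No second candidate reproduces the full scan.

(x, y, θ) = (3.5, 2.5, 345°)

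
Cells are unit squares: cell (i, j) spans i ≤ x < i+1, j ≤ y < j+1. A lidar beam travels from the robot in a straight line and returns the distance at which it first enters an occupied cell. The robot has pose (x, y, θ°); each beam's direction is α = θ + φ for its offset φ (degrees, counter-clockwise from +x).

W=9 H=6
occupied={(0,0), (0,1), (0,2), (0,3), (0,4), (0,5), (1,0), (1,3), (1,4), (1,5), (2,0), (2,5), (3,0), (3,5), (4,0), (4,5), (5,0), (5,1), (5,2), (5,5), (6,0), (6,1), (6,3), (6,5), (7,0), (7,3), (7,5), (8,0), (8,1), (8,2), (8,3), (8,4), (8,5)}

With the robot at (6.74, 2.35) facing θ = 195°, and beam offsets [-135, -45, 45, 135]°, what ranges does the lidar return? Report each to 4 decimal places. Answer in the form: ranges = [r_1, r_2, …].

beam 1: φ=-135°, α=60°
  cosα=0.5000 sinα=0.8660 | (6,2) | tMaxX 0.5200 tMaxY 0.7506 | tΔX 2.0000 tΔY 1.1547
    t=0.5200 [x] (7,2)
    t=0.7506 [y] (7,3) — stop
  → r_1 = 0.7506
beam 2: φ=-45°, α=150°
  cosα=-0.8660 sinα=0.5000 | (6,2) | tMaxX 0.8545 tMaxY 1.3000 | tΔX 1.1547 tΔY 2.0000
    t=0.8545 [x] (5,2) — stop
  → r_2 = 0.8545
beam 3: φ=45°, α=240°
  cosα=-0.5000 sinα=-0.8660 | (6,2) | tMaxX 1.4800 tMaxY 0.4041 | tΔX 2.0000 tΔY 1.1547
    t=0.4041 [y] (6,1) — stop
  → r_3 = 0.4041
beam 4: φ=135°, α=330°
  cosα=0.8660 sinα=-0.5000 | (6,2) | tMaxX 0.3002 tMaxY 0.7000 | tΔX 1.1547 tΔY 2.0000
    t=0.3002 [x] (7,2)
    t=0.7000 [y] (7,1)
    t=1.4549 [x] (8,1) — stop
  → r_4 = 1.4549

ranges = [0.7506, 0.8545, 0.4041, 1.4549]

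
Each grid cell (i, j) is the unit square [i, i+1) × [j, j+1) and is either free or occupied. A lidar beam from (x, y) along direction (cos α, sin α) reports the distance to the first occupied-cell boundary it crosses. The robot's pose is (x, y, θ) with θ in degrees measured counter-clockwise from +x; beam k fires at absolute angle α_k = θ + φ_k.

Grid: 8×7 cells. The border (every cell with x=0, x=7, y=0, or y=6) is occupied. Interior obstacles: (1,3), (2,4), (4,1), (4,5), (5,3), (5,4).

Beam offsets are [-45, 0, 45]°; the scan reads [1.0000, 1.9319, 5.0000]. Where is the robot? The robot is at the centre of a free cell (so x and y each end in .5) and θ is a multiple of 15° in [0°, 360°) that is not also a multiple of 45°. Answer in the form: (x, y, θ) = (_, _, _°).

(x, y, θ) = (6.5, 1.5, 105°)

Candidates: 24 free-cell centres × 16 headings = 384 poses. Raycast each; keep the one whose scan matches to 4 dp.
  (6.5, 4.5, 165°): beam 1 = 1.7321 ≠ 1.0000 ✗
  (3.5, 2.5, 300°): beam 1 = 1.5529 ≠ 1.0000 ✗
  (4.5, 2.5, 165°): beam 1 = 4.0415 ≠ 1.0000 ✗
  (6.5, 5.5, 330°): beam 1 = 1.9319 ≠ 1.0000 ✗
  …
  (6.5, 1.5, 105°): r_1=1.0000, r_2=1.9319, r_3=5.0000 — all match ✓
No second candidate reproduces the full scan.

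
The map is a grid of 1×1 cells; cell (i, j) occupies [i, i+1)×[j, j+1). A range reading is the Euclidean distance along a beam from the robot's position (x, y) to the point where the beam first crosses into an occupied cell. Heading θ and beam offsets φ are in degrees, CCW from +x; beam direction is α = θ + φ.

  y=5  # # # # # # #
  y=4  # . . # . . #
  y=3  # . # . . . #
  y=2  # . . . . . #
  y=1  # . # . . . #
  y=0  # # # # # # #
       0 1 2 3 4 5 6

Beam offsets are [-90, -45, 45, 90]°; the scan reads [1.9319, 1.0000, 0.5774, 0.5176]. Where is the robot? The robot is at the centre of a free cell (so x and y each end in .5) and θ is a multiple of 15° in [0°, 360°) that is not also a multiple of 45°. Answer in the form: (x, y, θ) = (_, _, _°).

(x, y, θ) = (1.5, 1.5, 165°)

Candidates: 17 free-cell centres × 16 headings = 272 poses. Raycast each; keep the one whose scan matches to 4 dp.
  (4.5, 4.5, 300°): beam 1 = 0.5774 ≠ 1.9319 ✗
  (5.5, 4.5, 30°): beam 1 = 1.0000 ≠ 1.9319 ✗
  (2.5, 2.5, 75°): beam 1 = 3.6235 ≠ 1.9319 ✗
  (2.5, 2.5, 165°): beam 1 = 0.5176 ≠ 1.9319 ✗
  …
  (1.5, 1.5, 165°): r_1=1.9319, r_2=1.0000, r_3=0.5774, r_4=0.5176 — all match ✓
No second candidate reproduces the full scan.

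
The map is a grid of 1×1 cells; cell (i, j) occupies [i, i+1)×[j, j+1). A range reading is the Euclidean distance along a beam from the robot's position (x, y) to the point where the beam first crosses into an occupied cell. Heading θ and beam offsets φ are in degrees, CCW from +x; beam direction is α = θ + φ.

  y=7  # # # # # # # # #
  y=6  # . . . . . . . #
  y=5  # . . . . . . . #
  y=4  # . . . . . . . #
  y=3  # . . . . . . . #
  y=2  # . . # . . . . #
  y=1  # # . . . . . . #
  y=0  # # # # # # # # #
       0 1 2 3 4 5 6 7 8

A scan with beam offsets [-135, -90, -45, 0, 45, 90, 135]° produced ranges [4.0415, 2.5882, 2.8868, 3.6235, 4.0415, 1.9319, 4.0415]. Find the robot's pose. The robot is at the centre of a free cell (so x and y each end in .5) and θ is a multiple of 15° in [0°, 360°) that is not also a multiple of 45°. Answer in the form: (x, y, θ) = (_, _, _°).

The pose lattice has 40·16 = 640 candidates. Test each by forward raycasting.
  (3.5, 3.5, 30°): beam 1 = 0.5176 ≠ 4.0415 ✗
  (2.5, 3.5, 150°): beam 1 = 5.6940 ≠ 4.0415 ✗
  (1.5, 6.5, 165°): beam 1 = 1.0000 ≠ 4.0415 ✗
  …
  (4.5, 4.5, 165°): r_1=4.0415, r_2=2.5882, r_3=2.8868, r_4=3.6235, r_5=4.0415, r_6=1.9319, r_7=4.0415 — all match ✓
Only this pose fits every beam.

(x, y, θ) = (4.5, 4.5, 165°)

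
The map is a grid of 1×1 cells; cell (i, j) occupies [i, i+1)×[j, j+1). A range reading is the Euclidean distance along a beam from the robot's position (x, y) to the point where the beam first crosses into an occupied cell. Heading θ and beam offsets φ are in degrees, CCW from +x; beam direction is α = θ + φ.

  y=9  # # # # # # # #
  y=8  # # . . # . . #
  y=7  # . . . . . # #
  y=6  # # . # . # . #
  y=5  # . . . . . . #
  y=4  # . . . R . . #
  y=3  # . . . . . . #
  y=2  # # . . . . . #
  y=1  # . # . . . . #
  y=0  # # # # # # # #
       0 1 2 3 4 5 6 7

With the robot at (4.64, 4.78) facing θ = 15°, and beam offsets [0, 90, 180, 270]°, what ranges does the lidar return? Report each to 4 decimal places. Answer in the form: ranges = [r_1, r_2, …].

ranges = [2.4433, 4.3689, 3.7684, 3.9133]

beam 1: φ=0°, α=15°
  direction (0.9659, 0.2588); cell (4,4); t to first gridline: x 0.3727, y 0.8500 (then +1.0353 / +3.8637)
    (5,4) via x @ 0.3727
    (5,5) via y @ 0.8500
    (6,5) via x @ 1.4080
    (7,5) via x @ 2.4433  # hit
  → r_1 = 2.4433
beam 2: φ=90°, α=105°
  direction (-0.2588, 0.9659); cell (4,4); t to first gridline: x 2.4728, y 0.2278 (then +3.8637 / +1.0353)
    (4,5) via y @ 0.2278
    (4,6) via y @ 1.2630
    (4,7) via y @ 2.2983
    (3,7) via x @ 2.4728
    (3,8) via y @ 3.3336
    (3,9) via y @ 4.3689  # hit
  → r_2 = 4.3689
beam 3: φ=180°, α=195°
  direction (-0.9659, -0.2588); cell (4,4); t to first gridline: x 0.6626, y 3.0137 (then +1.0353 / +3.8637)
    (3,4) via x @ 0.6626
    (2,4) via x @ 1.6979
    (1,4) via x @ 2.7331
    (1,3) via y @ 3.0137
    (0,3) via x @ 3.7684  # hit
  → r_3 = 3.7684
beam 4: φ=270°, α=285°
  direction (0.2588, -0.9659); cell (4,4); t to first gridline: x 1.3909, y 0.8075 (then +3.8637 / +1.0353)
    (4,3) via y @ 0.8075
    (5,3) via x @ 1.3909
    (5,2) via y @ 1.8428
    (5,1) via y @ 2.8781
    (5,0) via y @ 3.9133  # hit
  → r_4 = 3.9133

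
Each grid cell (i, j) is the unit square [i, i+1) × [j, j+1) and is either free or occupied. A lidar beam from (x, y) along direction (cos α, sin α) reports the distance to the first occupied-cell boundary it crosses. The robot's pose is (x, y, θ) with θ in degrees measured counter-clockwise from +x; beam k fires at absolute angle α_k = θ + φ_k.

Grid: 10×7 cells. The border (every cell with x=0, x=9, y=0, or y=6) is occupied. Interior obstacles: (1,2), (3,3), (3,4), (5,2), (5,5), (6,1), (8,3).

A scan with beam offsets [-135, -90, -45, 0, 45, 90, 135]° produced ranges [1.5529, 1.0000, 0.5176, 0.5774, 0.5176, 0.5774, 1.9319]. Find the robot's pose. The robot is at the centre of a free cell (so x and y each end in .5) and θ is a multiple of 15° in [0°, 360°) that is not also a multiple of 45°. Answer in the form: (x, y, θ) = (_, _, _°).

(x, y, θ) = (8.5, 5.5, 30°)

The pose lattice has 33·16 = 528 candidates. Test each by forward raycasting.
  (1.5, 3.5, 240°): beam 1 = 1.9319 ≠ 1.5529 ✗
  (3.5, 5.5, 240°): beam 1 = 0.5176 ≠ 1.5529 ✗
  (7.5, 4.5, 345°): beam 1 = 7.0000 ≠ 1.5529 ✗
  (6.5, 3.5, 105°): beam 1 = 2.8868 ≠ 1.5529 ✗
  …
  (8.5, 5.5, 30°): r_1=1.5529, r_2=1.0000, r_3=0.5176, r_4=0.5774, r_5=0.5176, r_6=0.5774, r_7=1.9319 — all match ✓
Only this pose fits every beam.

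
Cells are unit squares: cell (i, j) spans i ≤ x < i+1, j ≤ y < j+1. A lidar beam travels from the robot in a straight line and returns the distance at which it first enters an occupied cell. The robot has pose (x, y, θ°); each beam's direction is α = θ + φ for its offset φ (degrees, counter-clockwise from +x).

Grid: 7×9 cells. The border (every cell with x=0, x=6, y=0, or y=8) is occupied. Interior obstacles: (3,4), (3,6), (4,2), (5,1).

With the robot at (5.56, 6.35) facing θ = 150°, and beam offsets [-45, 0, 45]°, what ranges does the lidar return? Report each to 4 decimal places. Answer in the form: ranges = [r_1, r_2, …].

ranges = [1.7082, 3.3000, 4.7209]

beam 1: φ=-45°, α=105°
  dir = (cos 105°, sin 105°) = (-0.2588, 0.9659); from cell (5,6)
  next x-line at t=2.1637, next y-line at t=0.6729; Δt_x=3.8637, Δt_y=1.0353
    y: enter (5,7) at t=0.6729
    y: enter (5,8) at t=1.7082 ← occupied
  → r_1 = 1.7082
beam 2: φ=0°, α=150°
  dir = (cos 150°, sin 150°) = (-0.8660, 0.5000); from cell (5,6)
  next x-line at t=0.6466, next y-line at t=1.3000; Δt_x=1.1547, Δt_y=2.0000
    x: enter (4,6) at t=0.6466
    y: enter (4,7) at t=1.3000
    x: enter (3,7) at t=1.8013
    x: enter (2,7) at t=2.9560
    y: enter (2,8) at t=3.3000 ← occupied
  → r_2 = 3.3000
beam 3: φ=45°, α=195°
  dir = (cos 195°, sin 195°) = (-0.9659, -0.2588); from cell (5,6)
  next x-line at t=0.5798, next y-line at t=1.3523; Δt_x=1.0353, Δt_y=3.8637
    x: enter (4,6) at t=0.5798
    y: enter (4,5) at t=1.3523
    x: enter (3,5) at t=1.6150
    x: enter (2,5) at t=2.6503
    x: enter (1,5) at t=3.6856
    x: enter (0,5) at t=4.7209 ← occupied
  → r_3 = 4.7209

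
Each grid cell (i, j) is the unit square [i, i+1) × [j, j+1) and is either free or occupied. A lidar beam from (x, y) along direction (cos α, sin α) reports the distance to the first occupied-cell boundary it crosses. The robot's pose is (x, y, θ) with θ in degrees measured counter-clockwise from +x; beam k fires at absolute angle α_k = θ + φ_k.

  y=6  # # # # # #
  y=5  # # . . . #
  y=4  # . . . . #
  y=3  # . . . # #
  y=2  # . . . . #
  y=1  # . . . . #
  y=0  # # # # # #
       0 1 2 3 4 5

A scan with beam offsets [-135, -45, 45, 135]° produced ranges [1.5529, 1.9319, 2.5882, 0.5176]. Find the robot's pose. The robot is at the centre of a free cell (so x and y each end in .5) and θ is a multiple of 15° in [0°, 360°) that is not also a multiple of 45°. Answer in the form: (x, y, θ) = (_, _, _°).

(x, y, θ) = (3.5, 1.5, 120°)

Enumerate (i+0.5, j+0.5, θ) over the 18 free cells and 16 admissible headings. For each, cast all 4 beams and compare to the given ranges.
  (3.5, 4.5, 255°): beam 1 = 1.7321 ≠ 1.5529 ✗
  (1.5, 2.5, 285°): beam 1 = 0.5774 ≠ 1.5529 ✗
  (1.5, 2.5, 15°): beam 1 = 1.0000 ≠ 1.5529 ✗
  (1.5, 2.5, 75°): beam 1 = 1.7321 ≠ 1.5529 ✗
  …
  (3.5, 1.5, 120°): r_1=1.5529, r_2=1.9319, r_3=2.5882, r_4=0.5176 — all match ✓
Only this pose fits every beam.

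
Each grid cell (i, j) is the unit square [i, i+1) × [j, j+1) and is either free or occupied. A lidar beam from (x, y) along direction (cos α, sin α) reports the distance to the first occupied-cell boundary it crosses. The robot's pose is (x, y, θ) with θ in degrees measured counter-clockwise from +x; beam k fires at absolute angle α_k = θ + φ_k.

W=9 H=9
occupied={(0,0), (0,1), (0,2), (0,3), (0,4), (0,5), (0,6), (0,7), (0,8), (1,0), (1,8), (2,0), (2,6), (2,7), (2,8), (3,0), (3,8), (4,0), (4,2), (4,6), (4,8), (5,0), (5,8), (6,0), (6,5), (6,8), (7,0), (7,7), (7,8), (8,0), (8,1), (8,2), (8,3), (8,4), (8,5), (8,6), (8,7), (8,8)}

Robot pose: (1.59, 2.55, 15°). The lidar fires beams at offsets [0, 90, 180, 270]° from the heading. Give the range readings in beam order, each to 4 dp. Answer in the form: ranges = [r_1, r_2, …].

ranges = [6.6361, 2.2796, 0.6108, 1.6047]

beam 1: φ=0°, α=15°
  dir = (cos 15°, sin 15°) = (0.9659, 0.2588); from cell (1,2)
  next x-line at t=0.4245, next y-line at t=1.7387; Δt_x=1.0353, Δt_y=3.8637
    x: enter (2,2) at t=0.4245
    x: enter (3,2) at t=1.4597
    y: enter (3,3) at t=1.7387
    x: enter (4,3) at t=2.4950
    x: enter (5,3) at t=3.5303
    x: enter (6,3) at t=4.5656
    x: enter (7,3) at t=5.6008
    y: enter (7,4) at t=5.6024
    x: enter (8,4) at t=6.6361 ← occupied
  → r_1 = 6.6361
beam 2: φ=90°, α=105°
  dir = (cos 105°, sin 105°) = (-0.2588, 0.9659); from cell (1,2)
  next x-line at t=2.2796, next y-line at t=0.4659; Δt_x=3.8637, Δt_y=1.0353
    y: enter (1,3) at t=0.4659
    y: enter (1,4) at t=1.5012
    x: enter (0,4) at t=2.2796 ← occupied
  → r_2 = 2.2796
beam 3: φ=180°, α=195°
  dir = (cos 195°, sin 195°) = (-0.9659, -0.2588); from cell (1,2)
  next x-line at t=0.6108, next y-line at t=2.1250; Δt_x=1.0353, Δt_y=3.8637
    x: enter (0,2) at t=0.6108 ← occupied
  → r_3 = 0.6108
beam 4: φ=270°, α=285°
  dir = (cos 285°, sin 285°) = (0.2588, -0.9659); from cell (1,2)
  next x-line at t=1.5841, next y-line at t=0.5694; Δt_x=3.8637, Δt_y=1.0353
    y: enter (1,1) at t=0.5694
    x: enter (2,1) at t=1.5841
    y: enter (2,0) at t=1.6047 ← occupied
  → r_4 = 1.6047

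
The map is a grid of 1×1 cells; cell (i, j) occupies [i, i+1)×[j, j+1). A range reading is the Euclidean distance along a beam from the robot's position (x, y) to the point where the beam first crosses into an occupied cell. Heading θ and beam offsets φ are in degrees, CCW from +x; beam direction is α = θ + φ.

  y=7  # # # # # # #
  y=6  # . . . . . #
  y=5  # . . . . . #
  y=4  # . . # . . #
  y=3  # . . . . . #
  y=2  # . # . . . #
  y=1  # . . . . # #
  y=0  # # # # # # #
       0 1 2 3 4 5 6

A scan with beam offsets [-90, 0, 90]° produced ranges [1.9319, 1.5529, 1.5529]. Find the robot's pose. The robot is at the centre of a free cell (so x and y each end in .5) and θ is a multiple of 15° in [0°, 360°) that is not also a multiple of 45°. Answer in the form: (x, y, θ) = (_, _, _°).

Candidates: 27 free-cell centres × 16 headings = 432 poses. Raycast each; keep the one whose scan matches to 4 dp.
  (5.5, 6.5, 330°): beam 1 = 5.0000 ≠ 1.9319 ✗
  (5.5, 4.5, 105°): beam 1 = 0.5176 ≠ 1.9319 ✗
  (5.5, 6.5, 105°): beam 1 = 0.5176 ≠ 1.9319 ✗
  …
  (4.5, 2.5, 195°): r_1=1.9319, r_2=1.5529, r_3=1.5529 — all match ✓
Only this pose fits every beam.

(x, y, θ) = (4.5, 2.5, 195°)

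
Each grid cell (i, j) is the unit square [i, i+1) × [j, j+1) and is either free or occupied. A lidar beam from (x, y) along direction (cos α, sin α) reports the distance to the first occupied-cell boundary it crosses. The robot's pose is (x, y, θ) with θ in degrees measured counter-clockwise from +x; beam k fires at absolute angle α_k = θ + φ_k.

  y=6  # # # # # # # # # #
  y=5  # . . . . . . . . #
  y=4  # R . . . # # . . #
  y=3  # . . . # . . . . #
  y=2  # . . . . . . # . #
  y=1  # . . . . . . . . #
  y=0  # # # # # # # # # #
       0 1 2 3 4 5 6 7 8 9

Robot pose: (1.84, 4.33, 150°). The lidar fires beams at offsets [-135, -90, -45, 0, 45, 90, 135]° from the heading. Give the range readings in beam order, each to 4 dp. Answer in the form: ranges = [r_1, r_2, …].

beam 1: φ=-135°, α=15°
  direction (0.9659, 0.2588); cell (1,4); t to first gridline: x 0.1656, y 2.5887 (then +1.0353 / +3.8637)
    (2,4) via x @ 0.1656
    (3,4) via x @ 1.2009
    (4,4) via x @ 2.2362
    (4,5) via y @ 2.5887
    (5,5) via x @ 3.2715
    (6,5) via x @ 4.3067
    (7,5) via x @ 5.3420
    (8,5) via x @ 6.3773
    (8,6) via y @ 6.4524  # hit
  → r_1 = 6.4524
beam 2: φ=-90°, α=60°
  direction (0.5000, 0.8660); cell (1,4); t to first gridline: x 0.3200, y 0.7736 (then +2.0000 / +1.1547)
    (2,4) via x @ 0.3200
    (2,5) via y @ 0.7736
    (2,6) via y @ 1.9283  # hit
  → r_2 = 1.9283
beam 3: φ=-45°, α=105°
  direction (-0.2588, 0.9659); cell (1,4); t to first gridline: x 3.2455, y 0.6936 (then +3.8637 / +1.0353)
    (1,5) via y @ 0.6936
    (1,6) via y @ 1.7289  # hit
  → r_3 = 1.7289
beam 4: φ=0°, α=150°
  direction (-0.8660, 0.5000); cell (1,4); t to first gridline: x 0.9699, y 1.3400 (then +1.1547 / +2.0000)
    (0,4) via x @ 0.9699  # hit
  → r_4 = 0.9699
beam 5: φ=45°, α=195°
  direction (-0.9659, -0.2588); cell (1,4); t to first gridline: x 0.8696, y 1.2750 (then +1.0353 / +3.8637)
    (0,4) via x @ 0.8696  # hit
  → r_5 = 0.8696
beam 6: φ=90°, α=240°
  direction (-0.5000, -0.8660); cell (1,4); t to first gridline: x 1.6800, y 0.3811 (then +2.0000 / +1.1547)
    (1,3) via y @ 0.3811
    (1,2) via y @ 1.5358
    (0,2) via x @ 1.6800  # hit
  → r_6 = 1.6800
beam 7: φ=135°, α=285°
  direction (0.2588, -0.9659); cell (1,4); t to first gridline: x 0.6182, y 0.3416 (then +3.8637 / +1.0353)
    (1,3) via y @ 0.3416
    (2,3) via x @ 0.6182
    (2,2) via y @ 1.3769
    (2,1) via y @ 2.4122
    (2,0) via y @ 3.4475  # hit
  → r_7 = 3.4475

ranges = [6.4524, 1.9283, 1.7289, 0.9699, 0.8696, 1.6800, 3.4475]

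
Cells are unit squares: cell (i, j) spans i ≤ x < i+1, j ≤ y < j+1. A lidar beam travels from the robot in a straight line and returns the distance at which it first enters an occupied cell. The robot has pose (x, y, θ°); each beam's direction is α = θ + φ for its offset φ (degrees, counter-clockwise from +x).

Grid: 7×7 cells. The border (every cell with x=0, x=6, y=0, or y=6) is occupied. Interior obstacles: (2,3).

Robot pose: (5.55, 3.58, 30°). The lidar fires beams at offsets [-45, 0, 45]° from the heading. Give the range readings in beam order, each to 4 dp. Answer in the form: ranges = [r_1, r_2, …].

ranges = [0.4659, 0.5196, 1.7387]

beam 1: φ=-45°, α=345°
  dir = (cos 345°, sin 345°) = (0.9659, -0.2588); from cell (5,3)
  next x-line at t=0.4659, next y-line at t=2.2409; Δt_x=1.0353, Δt_y=3.8637
    x: enter (6,3) at t=0.4659 ← occupied
  → r_1 = 0.4659
beam 2: φ=0°, α=30°
  dir = (cos 30°, sin 30°) = (0.8660, 0.5000); from cell (5,3)
  next x-line at t=0.5196, next y-line at t=0.8400; Δt_x=1.1547, Δt_y=2.0000
    x: enter (6,3) at t=0.5196 ← occupied
  → r_2 = 0.5196
beam 3: φ=45°, α=75°
  dir = (cos 75°, sin 75°) = (0.2588, 0.9659); from cell (5,3)
  next x-line at t=1.7387, next y-line at t=0.4348; Δt_x=3.8637, Δt_y=1.0353
    y: enter (5,4) at t=0.4348
    y: enter (5,5) at t=1.4701
    x: enter (6,5) at t=1.7387 ← occupied
  → r_3 = 1.7387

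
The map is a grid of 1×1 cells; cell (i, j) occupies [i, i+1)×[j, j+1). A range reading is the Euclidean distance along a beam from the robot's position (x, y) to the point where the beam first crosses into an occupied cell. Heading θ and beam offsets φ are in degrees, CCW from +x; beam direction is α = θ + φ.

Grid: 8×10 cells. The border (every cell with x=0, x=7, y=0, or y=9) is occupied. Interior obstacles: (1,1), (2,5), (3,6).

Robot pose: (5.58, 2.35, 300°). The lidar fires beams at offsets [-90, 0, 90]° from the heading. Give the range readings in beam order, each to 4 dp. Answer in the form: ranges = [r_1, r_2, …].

ranges = [2.7000, 1.5588, 1.6397]

beam 1: φ=-90°, α=210°
  cosα=-0.8660 sinα=-0.5000 | (5,2) | tMaxX 0.6697 tMaxY 0.7000 | tΔX 1.1547 tΔY 2.0000
    t=0.6697 [x] (4,2)
    t=0.7000 [y] (4,1)
    t=1.8244 [x] (3,1)
    t=2.7000 [y] (3,0) — stop
  → r_1 = 2.7000
beam 2: φ=0°, α=300°
  cosα=0.5000 sinα=-0.8660 | (5,2) | tMaxX 0.8400 tMaxY 0.4041 | tΔX 2.0000 tΔY 1.1547
    t=0.4041 [y] (5,1)
    t=0.8400 [x] (6,1)
    t=1.5588 [y] (6,0) — stop
  → r_2 = 1.5588
beam 3: φ=90°, α=30°
  cosα=0.8660 sinα=0.5000 | (5,2) | tMaxX 0.4850 tMaxY 1.3000 | tΔX 1.1547 tΔY 2.0000
    t=0.4850 [x] (6,2)
    t=1.3000 [y] (6,3)
    t=1.6397 [x] (7,3) — stop
  → r_3 = 1.6397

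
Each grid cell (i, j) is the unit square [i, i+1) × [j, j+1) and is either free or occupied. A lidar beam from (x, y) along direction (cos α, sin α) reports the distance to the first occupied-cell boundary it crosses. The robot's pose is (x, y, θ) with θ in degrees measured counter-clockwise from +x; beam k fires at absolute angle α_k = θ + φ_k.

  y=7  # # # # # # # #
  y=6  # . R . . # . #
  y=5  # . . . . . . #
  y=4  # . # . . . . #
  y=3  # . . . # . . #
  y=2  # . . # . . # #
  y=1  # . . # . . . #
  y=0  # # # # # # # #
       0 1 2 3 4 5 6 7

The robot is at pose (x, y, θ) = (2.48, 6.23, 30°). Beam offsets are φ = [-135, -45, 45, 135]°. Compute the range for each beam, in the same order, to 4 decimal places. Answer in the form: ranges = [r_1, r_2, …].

ranges = [1.2734, 4.6794, 0.7972, 1.5322]

beam 1: φ=-135°, α=255°
  dir = (cos 255°, sin 255°) = (-0.2588, -0.9659); from cell (2,6)
  next x-line at t=1.8546, next y-line at t=0.2381; Δt_x=3.8637, Δt_y=1.0353
    y: enter (2,5) at t=0.2381
    y: enter (2,4) at t=1.2734 ← occupied
  → r_1 = 1.2734
beam 2: φ=-45°, α=345°
  dir = (cos 345°, sin 345°) = (0.9659, -0.2588); from cell (2,6)
  next x-line at t=0.5383, next y-line at t=0.8887; Δt_x=1.0353, Δt_y=3.8637
    x: enter (3,6) at t=0.5383
    y: enter (3,5) at t=0.8887
    x: enter (4,5) at t=1.5736
    x: enter (5,5) at t=2.6089
    x: enter (6,5) at t=3.6442
    x: enter (7,5) at t=4.6794 ← occupied
  → r_2 = 4.6794
beam 3: φ=45°, α=75°
  dir = (cos 75°, sin 75°) = (0.2588, 0.9659); from cell (2,6)
  next x-line at t=2.0091, next y-line at t=0.7972; Δt_x=3.8637, Δt_y=1.0353
    y: enter (2,7) at t=0.7972 ← occupied
  → r_3 = 0.7972
beam 4: φ=135°, α=165°
  dir = (cos 165°, sin 165°) = (-0.9659, 0.2588); from cell (2,6)
  next x-line at t=0.4969, next y-line at t=2.9751; Δt_x=1.0353, Δt_y=3.8637
    x: enter (1,6) at t=0.4969
    x: enter (0,6) at t=1.5322 ← occupied
  → r_4 = 1.5322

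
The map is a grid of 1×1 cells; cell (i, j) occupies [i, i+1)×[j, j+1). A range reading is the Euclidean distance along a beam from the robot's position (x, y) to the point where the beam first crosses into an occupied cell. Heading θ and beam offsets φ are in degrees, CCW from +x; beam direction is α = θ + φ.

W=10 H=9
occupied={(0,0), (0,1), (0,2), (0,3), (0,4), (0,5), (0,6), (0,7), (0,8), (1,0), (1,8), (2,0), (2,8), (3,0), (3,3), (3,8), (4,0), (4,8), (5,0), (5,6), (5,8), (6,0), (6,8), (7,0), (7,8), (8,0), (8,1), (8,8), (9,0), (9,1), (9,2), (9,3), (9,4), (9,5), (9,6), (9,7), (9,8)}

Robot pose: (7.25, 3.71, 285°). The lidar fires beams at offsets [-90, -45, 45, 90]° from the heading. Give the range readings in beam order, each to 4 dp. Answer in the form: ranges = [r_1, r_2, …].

beam 1: φ=-90°, α=195°
  dir = (cos 195°, sin 195°) = (-0.9659, -0.2588); from cell (7,3)
  next x-line at t=0.2588, next y-line at t=2.7432; Δt_x=1.0353, Δt_y=3.8637
    x: enter (6,3) at t=0.2588
    x: enter (5,3) at t=1.2941
    x: enter (4,3) at t=2.3294
    y: enter (4,2) at t=2.7432
    x: enter (3,2) at t=3.3646
    x: enter (2,2) at t=4.3999
    x: enter (1,2) at t=5.4352
    x: enter (0,2) at t=6.4705 ← occupied
  → r_1 = 6.4705
beam 2: φ=-45°, α=240°
  dir = (cos 240°, sin 240°) = (-0.5000, -0.8660); from cell (7,3)
  next x-line at t=0.5000, next y-line at t=0.8198; Δt_x=2.0000, Δt_y=1.1547
    x: enter (6,3) at t=0.5000
    y: enter (6,2) at t=0.8198
    y: enter (6,1) at t=1.9745
    x: enter (5,1) at t=2.5000
    y: enter (5,0) at t=3.1292 ← occupied
  → r_2 = 3.1292
beam 3: φ=45°, α=330°
  dir = (cos 330°, sin 330°) = (0.8660, -0.5000); from cell (7,3)
  next x-line at t=0.8660, next y-line at t=1.4200; Δt_x=1.1547, Δt_y=2.0000
    x: enter (8,3) at t=0.8660
    y: enter (8,2) at t=1.4200
    x: enter (9,2) at t=2.0207 ← occupied
  → r_3 = 2.0207
beam 4: φ=90°, α=15°
  dir = (cos 15°, sin 15°) = (0.9659, 0.2588); from cell (7,3)
  next x-line at t=0.7765, next y-line at t=1.1205; Δt_x=1.0353, Δt_y=3.8637
    x: enter (8,3) at t=0.7765
    y: enter (8,4) at t=1.1205
    x: enter (9,4) at t=1.8117 ← occupied
  → r_4 = 1.8117

ranges = [6.4705, 3.1292, 2.0207, 1.8117]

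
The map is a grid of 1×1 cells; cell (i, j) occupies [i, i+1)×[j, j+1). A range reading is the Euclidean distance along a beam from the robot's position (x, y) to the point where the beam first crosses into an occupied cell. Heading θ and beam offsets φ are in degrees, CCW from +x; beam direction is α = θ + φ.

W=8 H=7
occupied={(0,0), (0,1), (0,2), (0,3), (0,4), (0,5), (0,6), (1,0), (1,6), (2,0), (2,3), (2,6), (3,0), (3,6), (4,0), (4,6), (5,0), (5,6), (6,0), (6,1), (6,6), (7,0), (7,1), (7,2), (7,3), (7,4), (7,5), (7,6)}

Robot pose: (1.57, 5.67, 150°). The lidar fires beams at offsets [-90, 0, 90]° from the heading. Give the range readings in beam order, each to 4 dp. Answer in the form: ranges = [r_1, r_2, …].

ranges = [0.3811, 0.6582, 1.1400]

beam 1: φ=-90°, α=60°
  dir = (cos 60°, sin 60°) = (0.5000, 0.8660); from cell (1,5)
  next x-line at t=0.8600, next y-line at t=0.3811; Δt_x=2.0000, Δt_y=1.1547
    y: enter (1,6) at t=0.3811 ← occupied
  → r_1 = 0.3811
beam 2: φ=0°, α=150°
  dir = (cos 150°, sin 150°) = (-0.8660, 0.5000); from cell (1,5)
  next x-line at t=0.6582, next y-line at t=0.6600; Δt_x=1.1547, Δt_y=2.0000
    x: enter (0,5) at t=0.6582 ← occupied
  → r_2 = 0.6582
beam 3: φ=90°, α=240°
  dir = (cos 240°, sin 240°) = (-0.5000, -0.8660); from cell (1,5)
  next x-line at t=1.1400, next y-line at t=0.7736; Δt_x=2.0000, Δt_y=1.1547
    y: enter (1,4) at t=0.7736
    x: enter (0,4) at t=1.1400 ← occupied
  → r_3 = 1.1400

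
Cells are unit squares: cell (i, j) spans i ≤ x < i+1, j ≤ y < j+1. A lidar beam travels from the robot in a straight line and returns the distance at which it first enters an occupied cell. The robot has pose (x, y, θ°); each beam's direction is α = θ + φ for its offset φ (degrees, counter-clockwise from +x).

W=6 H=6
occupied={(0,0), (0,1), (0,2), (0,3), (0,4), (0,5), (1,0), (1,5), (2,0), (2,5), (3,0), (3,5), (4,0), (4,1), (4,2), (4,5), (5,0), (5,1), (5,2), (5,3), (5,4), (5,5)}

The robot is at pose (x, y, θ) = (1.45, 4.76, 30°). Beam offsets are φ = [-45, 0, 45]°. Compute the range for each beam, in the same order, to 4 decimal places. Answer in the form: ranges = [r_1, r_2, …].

beam 1: φ=-45°, α=345°
  cosα=0.9659 sinα=-0.2588 | (1,4) | tMaxX 0.5694 tMaxY 2.9364 | tΔX 1.0353 tΔY 3.8637
    t=0.5694 [x] (2,4)
    t=1.6047 [x] (3,4)
    t=2.6400 [x] (4,4)
    t=2.9364 [y] (4,3)
    t=3.6752 [x] (5,3) — stop
  → r_1 = 3.6752
beam 2: φ=0°, α=30°
  cosα=0.8660 sinα=0.5000 | (1,4) | tMaxX 0.6351 tMaxY 0.4800 | tΔX 1.1547 tΔY 2.0000
    t=0.4800 [y] (1,5) — stop
  → r_2 = 0.4800
beam 3: φ=45°, α=75°
  cosα=0.2588 sinα=0.9659 | (1,4) | tMaxX 2.1250 tMaxY 0.2485 | tΔX 3.8637 tΔY 1.0353
    t=0.2485 [y] (1,5) — stop
  → r_3 = 0.2485

ranges = [3.6752, 0.4800, 0.2485]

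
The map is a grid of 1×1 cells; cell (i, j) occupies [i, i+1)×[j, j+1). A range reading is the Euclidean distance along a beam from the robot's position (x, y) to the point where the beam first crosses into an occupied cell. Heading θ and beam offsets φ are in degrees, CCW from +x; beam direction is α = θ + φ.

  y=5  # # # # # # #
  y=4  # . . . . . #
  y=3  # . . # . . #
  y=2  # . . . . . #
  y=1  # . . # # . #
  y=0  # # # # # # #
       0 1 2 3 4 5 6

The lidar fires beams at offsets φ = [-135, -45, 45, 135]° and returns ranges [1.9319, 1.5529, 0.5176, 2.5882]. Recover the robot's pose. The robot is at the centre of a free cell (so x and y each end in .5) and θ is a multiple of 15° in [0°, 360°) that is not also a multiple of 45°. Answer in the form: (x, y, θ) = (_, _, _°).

(x, y, θ) = (5.5, 2.5, 330°)

The pose lattice has 17·16 = 272 candidates. Test each by forward raycasting.
  (2.5, 1.5, 75°): beam 1 = 0.5774 ≠ 1.9319 ✗
  (1.5, 4.5, 195°): beam 1 = 0.5774 ≠ 1.9319 ✗
  (5.5, 1.5, 285°): beam 1 = 0.5774 ≠ 1.9319 ✗
  …
  (5.5, 2.5, 330°): r_1=1.9319, r_2=1.5529, r_3=0.5176, r_4=2.5882 — all match ✓
Unique over the lattice → pose = (5.5, 2.5, 330°).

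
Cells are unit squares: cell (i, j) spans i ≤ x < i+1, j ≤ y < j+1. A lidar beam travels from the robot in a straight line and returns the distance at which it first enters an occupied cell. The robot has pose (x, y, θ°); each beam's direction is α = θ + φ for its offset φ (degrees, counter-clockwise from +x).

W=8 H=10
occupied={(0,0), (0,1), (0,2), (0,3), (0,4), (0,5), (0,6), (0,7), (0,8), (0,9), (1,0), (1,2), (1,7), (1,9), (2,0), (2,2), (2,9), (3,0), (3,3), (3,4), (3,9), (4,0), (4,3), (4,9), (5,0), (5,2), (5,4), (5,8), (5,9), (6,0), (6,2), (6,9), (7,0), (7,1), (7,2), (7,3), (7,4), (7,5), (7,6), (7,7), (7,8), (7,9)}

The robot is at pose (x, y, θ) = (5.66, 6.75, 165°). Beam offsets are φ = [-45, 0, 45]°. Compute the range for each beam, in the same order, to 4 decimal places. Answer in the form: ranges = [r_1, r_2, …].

beam 1: φ=-45°, α=120°
  cosα=-0.5000 sinα=0.8660 | (5,6) | tMaxX 1.3200 tMaxY 0.2887 | tΔX 2.0000 tΔY 1.1547
    t=0.2887 [y] (5,7)
    t=1.3200 [x] (4,7)
    t=1.4434 [y] (4,8)
    t=2.5981 [y] (4,9) — stop
  → r_1 = 2.5981
beam 2: φ=0°, α=165°
  cosα=-0.9659 sinα=0.2588 | (5,6) | tMaxX 0.6833 tMaxY 0.9659 | tΔX 1.0353 tΔY 3.8637
    t=0.6833 [x] (4,6)
    t=0.9659 [y] (4,7)
    t=1.7186 [x] (3,7)
    t=2.7538 [x] (2,7)
    t=3.7891 [x] (1,7) — stop
  → r_2 = 3.7891
beam 3: φ=45°, α=210°
  cosα=-0.8660 sinα=-0.5000 | (5,6) | tMaxX 0.7621 tMaxY 1.5000 | tΔX 1.1547 tΔY 2.0000
    t=0.7621 [x] (4,6)
    t=1.5000 [y] (4,5)
    t=1.9168 [x] (3,5)
    t=3.0715 [x] (2,5)
    t=3.5000 [y] (2,4)
    t=4.2262 [x] (1,4)
    t=5.3809 [x] (0,4) — stop
  → r_3 = 5.3809

ranges = [2.5981, 3.7891, 5.3809]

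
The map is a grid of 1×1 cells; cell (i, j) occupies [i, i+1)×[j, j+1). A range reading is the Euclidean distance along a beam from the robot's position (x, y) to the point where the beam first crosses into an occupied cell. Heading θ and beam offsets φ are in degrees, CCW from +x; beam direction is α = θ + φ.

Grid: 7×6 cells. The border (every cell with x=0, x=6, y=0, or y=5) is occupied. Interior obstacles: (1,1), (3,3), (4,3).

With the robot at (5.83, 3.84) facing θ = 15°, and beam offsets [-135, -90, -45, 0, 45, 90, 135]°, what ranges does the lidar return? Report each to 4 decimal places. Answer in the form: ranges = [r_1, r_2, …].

ranges = [3.2793, 0.6568, 0.1963, 0.1760, 0.3400, 1.2009, 2.3200]

beam 1: φ=-135°, α=240°
  d=(-0.5000,-0.8660)  start (5,3)  tX=1.6600 tY=0.9699  stride 1/|dx|=2.0000 1/|dy|=1.1547
    cross y-line → (5,2), t=0.9699
    cross x-line → (4,2), t=1.6600
    cross y-line → (4,1), t=2.1246
    cross y-line → (4,0), t=3.2793 (wall)
  → r_1 = 3.2793
beam 2: φ=-90°, α=285°
  d=(0.2588,-0.9659)  start (5,3)  tX=0.6568 tY=0.8696  stride 1/|dx|=3.8637 1/|dy|=1.0353
    cross x-line → (6,3), t=0.6568 (wall)
  → r_2 = 0.6568
beam 3: φ=-45°, α=330°
  d=(0.8660,-0.5000)  start (5,3)  tX=0.1963 tY=1.6800  stride 1/|dx|=1.1547 1/|dy|=2.0000
    cross x-line → (6,3), t=0.1963 (wall)
  → r_3 = 0.1963
beam 4: φ=0°, α=15°
  d=(0.9659,0.2588)  start (5,3)  tX=0.1760 tY=0.6182  stride 1/|dx|=1.0353 1/|dy|=3.8637
    cross x-line → (6,3), t=0.1760 (wall)
  → r_4 = 0.1760
beam 5: φ=45°, α=60°
  d=(0.5000,0.8660)  start (5,3)  tX=0.3400 tY=0.1848  stride 1/|dx|=2.0000 1/|dy|=1.1547
    cross y-line → (5,4), t=0.1848
    cross x-line → (6,4), t=0.3400 (wall)
  → r_5 = 0.3400
beam 6: φ=90°, α=105°
  d=(-0.2588,0.9659)  start (5,3)  tX=3.2069 tY=0.1656  stride 1/|dx|=3.8637 1/|dy|=1.0353
    cross y-line → (5,4), t=0.1656
    cross y-line → (5,5), t=1.2009 (wall)
  → r_6 = 1.2009
beam 7: φ=135°, α=150°
  d=(-0.8660,0.5000)  start (5,3)  tX=0.9584 tY=0.3200  stride 1/|dx|=1.1547 1/|dy|=2.0000
    cross y-line → (5,4), t=0.3200
    cross x-line → (4,4), t=0.9584
    cross x-line → (3,4), t=2.1131
    cross y-line → (3,5), t=2.3200 (wall)
  → r_7 = 2.3200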